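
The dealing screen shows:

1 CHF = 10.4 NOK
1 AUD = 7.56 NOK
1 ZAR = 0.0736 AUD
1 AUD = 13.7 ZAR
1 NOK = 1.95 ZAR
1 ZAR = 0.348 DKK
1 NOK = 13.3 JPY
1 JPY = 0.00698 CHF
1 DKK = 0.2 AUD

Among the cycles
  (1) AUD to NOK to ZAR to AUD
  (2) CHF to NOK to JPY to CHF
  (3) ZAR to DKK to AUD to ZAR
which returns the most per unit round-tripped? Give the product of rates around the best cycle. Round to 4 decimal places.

1.0850

(1) 7.56 × 1.95 × 0.0736 = 1.08501
(2) 10.4 × 13.3 × 0.00698 = 0.96547
(3) 0.348 × 0.2 × 13.7 = 0.95352
Highest is cycle (1) at 1.0850 (>1, arbitrage).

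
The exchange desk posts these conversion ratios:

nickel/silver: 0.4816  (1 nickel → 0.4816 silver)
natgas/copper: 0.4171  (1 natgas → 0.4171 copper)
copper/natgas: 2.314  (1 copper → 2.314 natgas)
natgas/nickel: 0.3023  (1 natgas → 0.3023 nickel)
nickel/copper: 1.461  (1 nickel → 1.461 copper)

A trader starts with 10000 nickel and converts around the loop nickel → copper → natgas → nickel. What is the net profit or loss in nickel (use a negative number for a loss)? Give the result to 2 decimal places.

10000 nickel × 1.461 = 14610 copper
14610 copper × 2.314 = 33807.54 natgas
33807.54 natgas × 0.3023 = 10220.019342 nickel
Net change: 10220.019342 − 10000 = 220.019342 nickel

220.02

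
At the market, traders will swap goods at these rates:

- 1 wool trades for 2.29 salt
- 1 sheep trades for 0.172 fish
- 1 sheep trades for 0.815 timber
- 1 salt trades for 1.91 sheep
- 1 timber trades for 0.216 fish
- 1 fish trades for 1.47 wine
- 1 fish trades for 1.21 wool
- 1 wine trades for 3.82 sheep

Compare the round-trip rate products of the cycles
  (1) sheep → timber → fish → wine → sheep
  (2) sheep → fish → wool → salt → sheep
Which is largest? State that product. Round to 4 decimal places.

(1) 0.815 × 0.216 × 1.47 × 3.82 = 0.98854
(2) 0.172 × 1.21 × 2.29 × 1.91 = 0.91030
Highest is cycle (1) at 0.9885 (≤1, no arbitrage).

0.9885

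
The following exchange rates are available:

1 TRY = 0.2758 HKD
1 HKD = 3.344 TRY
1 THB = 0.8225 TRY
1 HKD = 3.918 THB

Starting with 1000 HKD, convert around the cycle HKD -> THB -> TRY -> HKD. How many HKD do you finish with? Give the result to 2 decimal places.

888.78

1000 HKD × 3.918 = 3918 THB
3918 THB × 0.8225 = 3222.555 TRY
3222.555 TRY × 0.2758 = 888.780669 HKD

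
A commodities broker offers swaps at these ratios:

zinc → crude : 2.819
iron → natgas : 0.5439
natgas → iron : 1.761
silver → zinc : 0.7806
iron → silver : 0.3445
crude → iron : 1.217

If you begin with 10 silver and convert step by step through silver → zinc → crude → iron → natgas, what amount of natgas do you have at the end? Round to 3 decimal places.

14.566

10 silver × 0.7806 = 7.806 zinc
7.806 zinc × 2.819 = 22.005114 crude
22.005114 crude × 1.217 = 26.780223738 iron
26.780223738 iron × 0.5439 = 14.5657636910982 natgas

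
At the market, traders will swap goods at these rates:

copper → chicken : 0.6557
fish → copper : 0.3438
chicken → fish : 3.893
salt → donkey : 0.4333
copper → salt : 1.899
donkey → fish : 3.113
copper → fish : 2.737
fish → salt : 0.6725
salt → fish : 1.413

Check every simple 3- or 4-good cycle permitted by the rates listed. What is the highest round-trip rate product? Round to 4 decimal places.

0.9225

copper→salt→fish→copper: 1.899 × 1.413 × 0.3438 = 0.92251
salt→donkey→fish→salt: 0.4333 × 3.113 × 0.6725 = 0.90711
copper→salt→donkey→fish→copper: 1.899 × 0.4333 × 3.113 × 0.3438 = 0.88064
copper→chicken→fish→copper: 0.6557 × 3.893 × 0.3438 = 0.87760
Maximum is copper→salt→fish→copper at 0.9225; no arbitrage — every cycle loses value.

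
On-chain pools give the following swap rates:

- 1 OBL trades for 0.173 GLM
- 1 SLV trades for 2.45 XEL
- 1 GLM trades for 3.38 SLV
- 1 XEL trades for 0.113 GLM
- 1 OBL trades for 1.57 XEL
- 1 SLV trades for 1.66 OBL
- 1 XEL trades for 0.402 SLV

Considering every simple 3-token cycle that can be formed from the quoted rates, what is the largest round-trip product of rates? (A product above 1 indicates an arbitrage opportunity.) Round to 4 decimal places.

SLV→OBL→XEL→SLV: 1.66 × 1.57 × 0.402 = 1.04769
GLM→SLV→OBL→GLM: 3.38 × 1.66 × 0.173 = 0.97067
GLM→SLV→XEL→GLM: 3.38 × 2.45 × 0.113 = 0.93575
Maximum is SLV→OBL→XEL→SLV at 1.0477; arbitrage exists.

1.0477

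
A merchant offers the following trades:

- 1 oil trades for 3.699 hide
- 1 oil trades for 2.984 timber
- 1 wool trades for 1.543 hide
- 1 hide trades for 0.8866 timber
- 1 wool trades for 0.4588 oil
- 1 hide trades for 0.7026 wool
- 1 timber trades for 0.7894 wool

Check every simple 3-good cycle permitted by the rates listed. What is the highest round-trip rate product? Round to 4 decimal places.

1.1924

wool→oil→hide→wool: 0.4588 × 3.699 × 0.7026 = 1.19238
wool→oil→timber→wool: 0.4588 × 2.984 × 0.7894 = 1.08074
wool→hide→timber→wool: 1.543 × 0.8866 × 0.7894 = 1.07992
Maximum is wool→oil→hide→wool at 1.1924; arbitrage exists.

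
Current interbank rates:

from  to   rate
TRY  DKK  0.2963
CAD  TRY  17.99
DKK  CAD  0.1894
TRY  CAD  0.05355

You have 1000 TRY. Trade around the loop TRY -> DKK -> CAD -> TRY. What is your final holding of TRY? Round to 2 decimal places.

1000 TRY × 0.2963 = 296.3 DKK
296.3 DKK × 0.1894 = 56.11922 CAD
56.11922 CAD × 17.99 = 1009.5847678 TRY

1009.58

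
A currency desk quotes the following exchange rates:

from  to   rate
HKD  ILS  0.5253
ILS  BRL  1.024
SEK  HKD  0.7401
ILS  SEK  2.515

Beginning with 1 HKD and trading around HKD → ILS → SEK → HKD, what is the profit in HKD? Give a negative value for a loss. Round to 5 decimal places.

-0.02223

1 HKD × 0.5253 = 0.5253 ILS
0.5253 ILS × 2.515 = 1.3211295 SEK
1.3211295 SEK × 0.7401 = 0.97776794295 HKD
Net change: 0.97776794295 − 1 = -0.02223205705 HKD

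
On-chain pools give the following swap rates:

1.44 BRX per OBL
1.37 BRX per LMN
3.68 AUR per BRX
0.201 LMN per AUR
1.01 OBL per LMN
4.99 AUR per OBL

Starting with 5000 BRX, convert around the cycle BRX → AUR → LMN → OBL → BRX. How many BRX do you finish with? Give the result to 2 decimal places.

5378.95

5000 BRX × 3.68 = 18400 AUR
18400 AUR × 0.201 = 3698.4 LMN
3698.4 LMN × 1.01 = 3735.384 OBL
3735.384 OBL × 1.44 = 5378.95296 BRX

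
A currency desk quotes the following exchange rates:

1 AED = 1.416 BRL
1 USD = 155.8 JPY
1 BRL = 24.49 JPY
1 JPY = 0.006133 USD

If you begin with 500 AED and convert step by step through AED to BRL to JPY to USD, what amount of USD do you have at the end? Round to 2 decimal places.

500 AED × 1.416 = 708 BRL
708 BRL × 24.49 = 17338.92 JPY
17338.92 JPY × 0.006133 = 106.33959636 USD

106.34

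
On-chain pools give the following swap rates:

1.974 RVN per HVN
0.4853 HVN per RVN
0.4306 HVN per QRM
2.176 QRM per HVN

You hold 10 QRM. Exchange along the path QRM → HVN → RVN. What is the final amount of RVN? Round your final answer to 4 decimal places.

8.5000

10 QRM × 0.4306 = 4.306 HVN
4.306 HVN × 1.974 = 8.500044 RVN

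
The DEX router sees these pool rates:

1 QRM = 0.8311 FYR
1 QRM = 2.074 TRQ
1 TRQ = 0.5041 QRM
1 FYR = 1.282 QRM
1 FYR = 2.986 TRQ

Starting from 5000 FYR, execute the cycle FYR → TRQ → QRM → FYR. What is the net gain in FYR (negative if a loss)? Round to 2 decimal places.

5000 FYR × 2.986 = 14930 TRQ
14930 TRQ × 0.5041 = 7526.213 QRM
7526.213 QRM × 0.8311 = 6255.0356243 FYR
Net change: 6255.0356243 − 5000 = 1255.0356243 FYR

1255.04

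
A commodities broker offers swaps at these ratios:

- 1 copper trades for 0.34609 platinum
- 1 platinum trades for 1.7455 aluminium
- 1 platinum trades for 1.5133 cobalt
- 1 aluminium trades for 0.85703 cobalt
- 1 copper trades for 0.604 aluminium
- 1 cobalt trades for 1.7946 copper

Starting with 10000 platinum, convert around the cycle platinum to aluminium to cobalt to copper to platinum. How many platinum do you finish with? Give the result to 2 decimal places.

9291.22

10000 platinum × 1.7455 = 17455 aluminium
17455 aluminium × 0.85703 = 14959.45865 cobalt
14959.45865 cobalt × 1.7946 = 26846.24449329 copper
26846.24449329 copper × 0.34609 = 9291.2167566827361 platinum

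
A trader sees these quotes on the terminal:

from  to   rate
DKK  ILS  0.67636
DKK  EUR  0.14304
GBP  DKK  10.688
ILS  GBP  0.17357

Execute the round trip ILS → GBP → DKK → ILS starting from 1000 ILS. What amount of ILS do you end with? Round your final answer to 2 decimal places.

1254.73

1000 ILS × 0.17357 = 173.57 GBP
173.57 GBP × 10.688 = 1855.11616 DKK
1855.11616 DKK × 0.67636 = 1254.7263659776 ILS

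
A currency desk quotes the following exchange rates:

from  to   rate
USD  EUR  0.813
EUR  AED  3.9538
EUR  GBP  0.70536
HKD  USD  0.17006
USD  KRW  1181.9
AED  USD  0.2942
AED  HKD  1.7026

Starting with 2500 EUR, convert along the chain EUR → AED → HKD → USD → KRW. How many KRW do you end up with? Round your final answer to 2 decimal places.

2500 EUR × 3.9538 = 9884.5 AED
9884.5 AED × 1.7026 = 16829.3497 HKD
16829.3497 HKD × 0.17006 = 2861.999209982 USD
2861.999209982 USD × 1181.9 = 3382596.8662777258 KRW

3382596.87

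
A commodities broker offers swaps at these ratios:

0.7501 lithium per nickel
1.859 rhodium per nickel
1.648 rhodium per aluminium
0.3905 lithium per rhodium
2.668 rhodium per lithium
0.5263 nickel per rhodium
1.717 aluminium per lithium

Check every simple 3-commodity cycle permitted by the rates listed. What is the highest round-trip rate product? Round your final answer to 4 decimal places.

1.1050

lithium→aluminium→rhodium→lithium: 1.717 × 1.648 × 0.3905 = 1.10497
lithium→rhodium→nickel→lithium: 2.668 × 0.5263 × 0.7501 = 1.05327
Maximum is lithium→aluminium→rhodium→lithium at 1.1050; arbitrage exists.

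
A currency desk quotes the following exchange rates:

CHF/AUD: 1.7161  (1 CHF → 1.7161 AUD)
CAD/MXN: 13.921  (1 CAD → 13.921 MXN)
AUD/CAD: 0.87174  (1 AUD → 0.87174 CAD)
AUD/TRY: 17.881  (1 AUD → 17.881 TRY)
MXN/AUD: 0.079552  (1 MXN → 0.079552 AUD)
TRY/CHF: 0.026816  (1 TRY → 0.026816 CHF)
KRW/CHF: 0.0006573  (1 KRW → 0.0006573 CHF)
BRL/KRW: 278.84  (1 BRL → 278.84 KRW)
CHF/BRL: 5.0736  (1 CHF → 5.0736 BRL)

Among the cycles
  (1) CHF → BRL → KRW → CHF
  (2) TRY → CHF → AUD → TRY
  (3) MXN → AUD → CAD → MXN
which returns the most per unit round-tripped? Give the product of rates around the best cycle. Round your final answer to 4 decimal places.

(1) 5.0736 × 278.84 × 0.0006573 = 0.92990
(2) 0.026816 × 1.7161 × 17.881 = 0.82286
(3) 0.079552 × 0.87174 × 13.921 = 0.96540
Highest is cycle (3) at 0.9654 (≤1, no arbitrage).

0.9654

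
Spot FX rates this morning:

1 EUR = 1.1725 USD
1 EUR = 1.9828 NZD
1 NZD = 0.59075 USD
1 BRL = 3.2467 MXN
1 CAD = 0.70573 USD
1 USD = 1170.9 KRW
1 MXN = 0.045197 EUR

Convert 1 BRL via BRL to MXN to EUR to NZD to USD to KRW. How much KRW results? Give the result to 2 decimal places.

201.26

1 BRL × 3.2467 = 3.2467 MXN
3.2467 MXN × 0.045197 = 0.1467410999 EUR
0.1467410999 EUR × 1.9828 = 0.29095825288172 NZD
0.29095825288172 NZD × 0.59075 = 0.17188358788987609 USD
0.17188358788987609 USD × 1170.9 = 201.258493060255913781 KRW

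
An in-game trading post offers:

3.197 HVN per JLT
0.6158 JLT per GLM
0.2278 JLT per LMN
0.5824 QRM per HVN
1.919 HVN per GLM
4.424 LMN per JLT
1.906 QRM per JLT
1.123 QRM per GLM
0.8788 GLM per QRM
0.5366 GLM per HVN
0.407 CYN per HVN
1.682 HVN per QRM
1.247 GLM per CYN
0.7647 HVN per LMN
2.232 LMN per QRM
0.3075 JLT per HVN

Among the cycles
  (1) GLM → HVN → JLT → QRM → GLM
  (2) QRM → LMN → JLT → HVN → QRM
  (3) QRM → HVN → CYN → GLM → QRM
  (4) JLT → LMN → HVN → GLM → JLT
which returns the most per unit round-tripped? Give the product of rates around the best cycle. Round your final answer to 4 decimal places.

1.1179

(1) 1.919 × 0.3075 × 1.906 × 0.8788 = 0.98840
(2) 2.232 × 0.2278 × 3.197 × 0.5824 = 0.94670
(3) 1.682 × 0.407 × 1.247 × 1.123 = 0.95866
(4) 4.424 × 0.7647 × 0.5366 × 0.6158 = 1.11788
Highest is cycle (4) at 1.1179 (>1, arbitrage).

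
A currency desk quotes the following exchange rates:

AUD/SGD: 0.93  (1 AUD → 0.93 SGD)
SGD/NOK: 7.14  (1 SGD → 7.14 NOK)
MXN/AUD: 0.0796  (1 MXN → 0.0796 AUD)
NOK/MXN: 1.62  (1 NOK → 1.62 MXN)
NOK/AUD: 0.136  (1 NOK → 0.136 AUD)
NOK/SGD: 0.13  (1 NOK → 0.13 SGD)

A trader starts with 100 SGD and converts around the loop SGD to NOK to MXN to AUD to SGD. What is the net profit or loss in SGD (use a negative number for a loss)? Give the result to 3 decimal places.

-14.373

100 SGD × 7.14 = 714 NOK
714 NOK × 1.62 = 1156.68 MXN
1156.68 MXN × 0.0796 = 92.071728 AUD
92.071728 AUD × 0.93 = 85.62670704 SGD
Net change: 85.62670704 − 100 = -14.37329296 SGD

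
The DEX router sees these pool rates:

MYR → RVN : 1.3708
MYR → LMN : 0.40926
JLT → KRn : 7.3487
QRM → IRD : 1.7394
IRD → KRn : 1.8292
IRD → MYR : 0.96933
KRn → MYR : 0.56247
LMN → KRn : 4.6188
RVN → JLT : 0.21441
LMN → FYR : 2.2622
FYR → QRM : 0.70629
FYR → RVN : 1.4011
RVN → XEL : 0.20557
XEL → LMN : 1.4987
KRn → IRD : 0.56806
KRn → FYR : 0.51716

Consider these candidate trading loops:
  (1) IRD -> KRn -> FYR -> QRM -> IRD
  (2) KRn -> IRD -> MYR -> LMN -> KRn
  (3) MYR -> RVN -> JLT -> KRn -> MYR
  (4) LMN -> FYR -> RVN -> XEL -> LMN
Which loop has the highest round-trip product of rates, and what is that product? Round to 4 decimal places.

(1) 1.8292 × 0.51716 × 0.70629 × 1.7394 = 1.16217
(2) 0.56806 × 0.96933 × 0.40926 × 4.6188 = 1.04086
(3) 1.3708 × 0.21441 × 7.3487 × 0.56247 = 1.21487
(4) 2.2622 × 1.4011 × 0.20557 × 1.4987 = 0.97651
Highest is cycle (3) at 1.2149 (>1, arbitrage).

1.2149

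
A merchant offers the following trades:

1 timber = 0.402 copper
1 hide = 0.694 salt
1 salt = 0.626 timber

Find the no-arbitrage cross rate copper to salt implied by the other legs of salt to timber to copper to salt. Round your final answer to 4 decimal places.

3.9737

Known legs of the cycle: 0.626 × 0.402 = 0.251652
For no arbitrage the full-cycle product must be 1, so the missing rate is 1 / 0.251652 ≈ 3.973742.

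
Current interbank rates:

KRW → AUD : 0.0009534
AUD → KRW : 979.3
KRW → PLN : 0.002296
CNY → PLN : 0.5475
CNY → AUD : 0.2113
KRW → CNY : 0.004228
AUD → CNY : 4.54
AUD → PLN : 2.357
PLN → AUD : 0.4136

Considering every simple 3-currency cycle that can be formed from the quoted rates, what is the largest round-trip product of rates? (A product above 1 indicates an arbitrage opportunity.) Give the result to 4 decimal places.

AUD→CNY→PLN→AUD: 4.54 × 0.5475 × 0.4136 = 1.02806
AUD→KRW→PLN→AUD: 979.3 × 0.002296 × 0.4136 = 0.92997
AUD→KRW→CNY→AUD: 979.3 × 0.004228 × 0.2113 = 0.87488
Maximum is AUD→CNY→PLN→AUD at 1.0281; arbitrage exists.

1.0281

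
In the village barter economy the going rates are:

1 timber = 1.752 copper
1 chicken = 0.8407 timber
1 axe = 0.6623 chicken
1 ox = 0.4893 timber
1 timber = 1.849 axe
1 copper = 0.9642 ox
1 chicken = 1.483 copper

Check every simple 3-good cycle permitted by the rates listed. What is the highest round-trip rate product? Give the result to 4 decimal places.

1.0295

chicken→timber→axe→chicken: 0.8407 × 1.849 × 0.6623 = 1.02952
timber→copper→ox→timber: 1.752 × 0.9642 × 0.4893 = 0.82656
Maximum is chicken→timber→axe→chicken at 1.0295; arbitrage exists.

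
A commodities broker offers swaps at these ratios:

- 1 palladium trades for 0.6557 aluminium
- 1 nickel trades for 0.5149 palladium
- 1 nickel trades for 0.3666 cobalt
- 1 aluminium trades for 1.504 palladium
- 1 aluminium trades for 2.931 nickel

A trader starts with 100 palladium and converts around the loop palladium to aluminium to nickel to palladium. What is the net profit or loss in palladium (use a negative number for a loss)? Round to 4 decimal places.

100 palladium × 0.6557 = 65.57 aluminium
65.57 aluminium × 2.931 = 192.18567 nickel
192.18567 nickel × 0.5149 = 98.956401483 palladium
Net change: 98.956401483 − 100 = -1.043598517 palladium

-1.0436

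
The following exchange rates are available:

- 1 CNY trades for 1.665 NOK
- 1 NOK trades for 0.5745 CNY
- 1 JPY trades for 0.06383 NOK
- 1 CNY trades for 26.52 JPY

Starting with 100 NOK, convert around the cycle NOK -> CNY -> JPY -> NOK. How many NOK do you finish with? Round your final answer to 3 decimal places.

97.250

100 NOK × 0.5745 = 57.45 CNY
57.45 CNY × 26.52 = 1523.574 JPY
1523.574 JPY × 0.06383 = 97.24972842 NOK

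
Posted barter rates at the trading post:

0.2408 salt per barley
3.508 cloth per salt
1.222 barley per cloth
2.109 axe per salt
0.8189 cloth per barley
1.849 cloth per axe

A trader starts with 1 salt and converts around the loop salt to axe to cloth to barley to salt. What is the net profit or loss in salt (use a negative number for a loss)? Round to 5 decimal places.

1 salt × 2.109 = 2.109 axe
2.109 axe × 1.849 = 3.899541 cloth
3.899541 cloth × 1.222 = 4.765239102 barley
4.765239102 barley × 0.2408 = 1.1474695757616 salt
Net change: 1.1474695757616 − 1 = 0.1474695757616 salt

0.14747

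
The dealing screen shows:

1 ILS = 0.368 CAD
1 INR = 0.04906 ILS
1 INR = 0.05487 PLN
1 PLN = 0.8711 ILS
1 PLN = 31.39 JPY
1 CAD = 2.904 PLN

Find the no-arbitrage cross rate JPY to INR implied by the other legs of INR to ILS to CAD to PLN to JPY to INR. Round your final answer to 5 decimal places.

Known legs of the cycle: 0.04906 × 0.368 × 2.904 × 31.39 = 1.6457478267648
For no arbitrage the full-cycle product must be 1, so the missing rate is 1 / 1.6457478267648 ≈ 0.6076265.

0.60763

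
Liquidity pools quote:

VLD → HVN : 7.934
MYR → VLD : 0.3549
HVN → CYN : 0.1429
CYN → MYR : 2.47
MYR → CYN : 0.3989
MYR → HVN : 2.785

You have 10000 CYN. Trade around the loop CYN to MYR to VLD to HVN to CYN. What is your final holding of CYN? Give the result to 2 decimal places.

10000 CYN × 2.47 = 24700 MYR
24700 MYR × 0.3549 = 8766.03 VLD
8766.03 VLD × 7.934 = 69549.68202 HVN
69549.68202 HVN × 0.1429 = 9938.649560658 CYN

9938.65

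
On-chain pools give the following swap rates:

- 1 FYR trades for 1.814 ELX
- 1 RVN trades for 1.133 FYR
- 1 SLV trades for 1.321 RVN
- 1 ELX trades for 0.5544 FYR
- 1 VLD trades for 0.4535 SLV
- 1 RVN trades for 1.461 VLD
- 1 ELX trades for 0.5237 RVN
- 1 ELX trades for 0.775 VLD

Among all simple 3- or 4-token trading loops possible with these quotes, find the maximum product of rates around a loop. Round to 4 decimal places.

1.0763

RVN→FYR→ELX→RVN: 1.133 × 1.814 × 0.5237 = 1.07634
RVN→VLD→SLV→RVN: 1.461 × 0.4535 × 1.321 = 0.87525
Maximum is RVN→FYR→ELX→RVN at 1.0763; arbitrage exists.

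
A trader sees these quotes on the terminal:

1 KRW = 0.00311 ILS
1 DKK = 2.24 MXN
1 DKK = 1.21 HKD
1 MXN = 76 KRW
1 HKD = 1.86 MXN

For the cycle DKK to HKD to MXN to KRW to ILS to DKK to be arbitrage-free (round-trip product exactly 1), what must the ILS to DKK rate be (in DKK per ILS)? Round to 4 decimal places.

Known legs of the cycle: 1.21 × 1.86 × 76 × 0.00311 = 0.531951816
For no arbitrage the full-cycle product must be 1, so the missing rate is 1 / 0.531951816 ≈ 1.879870.

1.8799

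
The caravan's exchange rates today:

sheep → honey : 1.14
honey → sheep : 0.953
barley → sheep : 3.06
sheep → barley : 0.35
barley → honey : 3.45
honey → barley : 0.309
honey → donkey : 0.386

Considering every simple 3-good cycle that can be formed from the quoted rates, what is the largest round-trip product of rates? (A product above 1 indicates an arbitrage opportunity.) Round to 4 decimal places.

honey→sheep→barley→honey: 0.953 × 0.35 × 3.45 = 1.15075
honey→barley→sheep→honey: 0.309 × 3.06 × 1.14 = 1.07792
Maximum is honey→sheep→barley→honey at 1.1507; arbitrage exists.

1.1507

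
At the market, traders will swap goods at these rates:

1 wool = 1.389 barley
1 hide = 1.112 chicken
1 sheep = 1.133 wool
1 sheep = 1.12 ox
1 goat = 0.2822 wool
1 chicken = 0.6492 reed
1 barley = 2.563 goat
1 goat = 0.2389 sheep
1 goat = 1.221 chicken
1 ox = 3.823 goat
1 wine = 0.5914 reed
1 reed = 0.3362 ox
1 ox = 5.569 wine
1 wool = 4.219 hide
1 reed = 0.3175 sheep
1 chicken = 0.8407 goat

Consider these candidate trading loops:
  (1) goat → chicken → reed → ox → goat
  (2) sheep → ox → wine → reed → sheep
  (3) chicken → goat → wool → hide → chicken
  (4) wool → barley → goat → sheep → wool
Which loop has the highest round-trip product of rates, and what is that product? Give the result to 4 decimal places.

1.1712

(1) 1.221 × 0.6492 × 0.3362 × 3.823 = 1.01882
(2) 1.12 × 5.569 × 0.5914 × 0.3175 = 1.17117
(3) 0.8407 × 0.2822 × 4.219 × 1.112 = 1.11304
(4) 1.389 × 2.563 × 0.2389 × 1.133 = 0.96360
Highest is cycle (2) at 1.1712 (>1, arbitrage).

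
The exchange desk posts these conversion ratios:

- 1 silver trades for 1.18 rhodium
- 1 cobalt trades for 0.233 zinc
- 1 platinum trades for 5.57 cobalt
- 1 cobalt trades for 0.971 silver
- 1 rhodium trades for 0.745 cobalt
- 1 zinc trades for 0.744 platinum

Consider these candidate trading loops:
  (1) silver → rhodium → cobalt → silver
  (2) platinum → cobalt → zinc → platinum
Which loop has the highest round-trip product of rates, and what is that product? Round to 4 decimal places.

(1) 1.18 × 0.745 × 0.971 = 0.85361
(2) 5.57 × 0.233 × 0.744 = 0.96557
Highest is cycle (2) at 0.9656 (≤1, no arbitrage).

0.9656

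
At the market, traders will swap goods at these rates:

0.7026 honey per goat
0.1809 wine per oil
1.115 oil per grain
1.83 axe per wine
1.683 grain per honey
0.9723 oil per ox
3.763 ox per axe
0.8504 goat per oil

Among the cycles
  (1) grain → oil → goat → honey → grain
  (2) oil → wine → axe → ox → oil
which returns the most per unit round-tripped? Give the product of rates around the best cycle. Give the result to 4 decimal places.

1.2112

(1) 1.115 × 0.8504 × 0.7026 × 1.683 = 1.12122
(2) 0.1809 × 1.83 × 3.763 × 0.9723 = 1.21122
Highest is cycle (2) at 1.2112 (>1, arbitrage).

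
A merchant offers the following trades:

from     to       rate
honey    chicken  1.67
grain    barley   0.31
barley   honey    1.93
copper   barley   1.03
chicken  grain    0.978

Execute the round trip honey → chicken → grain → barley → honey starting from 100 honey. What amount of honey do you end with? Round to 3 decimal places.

97.718

100 honey × 1.67 = 167 chicken
167 chicken × 0.978 = 163.326 grain
163.326 grain × 0.31 = 50.63106 barley
50.63106 barley × 1.93 = 97.7179458 honey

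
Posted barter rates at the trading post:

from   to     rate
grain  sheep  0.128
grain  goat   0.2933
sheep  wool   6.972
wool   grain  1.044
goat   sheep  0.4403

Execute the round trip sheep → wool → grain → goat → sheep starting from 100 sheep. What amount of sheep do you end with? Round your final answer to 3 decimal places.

93.998

100 sheep × 6.972 = 697.2 wool
697.2 wool × 1.044 = 727.8768 grain
727.8768 grain × 0.2933 = 213.48626544 goat
213.48626544 goat × 0.4403 = 93.998002673232 sheep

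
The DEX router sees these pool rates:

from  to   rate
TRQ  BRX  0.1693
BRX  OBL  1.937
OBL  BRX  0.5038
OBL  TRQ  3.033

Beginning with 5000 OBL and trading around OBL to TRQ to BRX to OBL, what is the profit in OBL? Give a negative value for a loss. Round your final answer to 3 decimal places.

5000 OBL × 3.033 = 15165 TRQ
15165 TRQ × 0.1693 = 2567.4345 BRX
2567.4345 BRX × 1.937 = 4973.1206265 OBL
Net change: 4973.1206265 − 5000 = -26.8793735 OBL

-26.879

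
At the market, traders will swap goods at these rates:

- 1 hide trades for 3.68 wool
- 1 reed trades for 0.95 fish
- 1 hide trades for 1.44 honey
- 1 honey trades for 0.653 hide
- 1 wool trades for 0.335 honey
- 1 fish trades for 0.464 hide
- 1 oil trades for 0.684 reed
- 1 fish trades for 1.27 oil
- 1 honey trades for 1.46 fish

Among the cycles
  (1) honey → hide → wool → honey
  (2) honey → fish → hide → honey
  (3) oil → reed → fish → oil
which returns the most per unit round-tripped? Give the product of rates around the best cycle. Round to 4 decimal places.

0.9755

(1) 0.653 × 3.68 × 0.335 = 0.80502
(2) 1.46 × 0.464 × 1.44 = 0.97551
(3) 0.684 × 0.95 × 1.27 = 0.82525
Highest is cycle (2) at 0.9755 (≤1, no arbitrage).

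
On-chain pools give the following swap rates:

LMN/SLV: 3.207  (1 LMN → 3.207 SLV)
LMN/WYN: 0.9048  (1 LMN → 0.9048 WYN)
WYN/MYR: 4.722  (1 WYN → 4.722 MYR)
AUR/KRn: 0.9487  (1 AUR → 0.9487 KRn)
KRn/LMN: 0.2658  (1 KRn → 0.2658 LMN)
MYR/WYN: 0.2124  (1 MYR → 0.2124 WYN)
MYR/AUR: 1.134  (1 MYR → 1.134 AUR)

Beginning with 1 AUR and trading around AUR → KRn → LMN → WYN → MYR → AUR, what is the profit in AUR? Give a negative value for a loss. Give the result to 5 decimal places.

0.22173

1 AUR × 0.9487 = 0.9487 KRn
0.9487 KRn × 0.2658 = 0.25216446 LMN
0.25216446 LMN × 0.9048 = 0.228158403408 WYN
0.228158403408 WYN × 4.722 = 1.077363980892576 MYR
1.077363980892576 MYR × 1.134 = 1.221730754332181184 AUR
Net change: 1.221730754332181184 − 1 = 0.221730754332181184 AUR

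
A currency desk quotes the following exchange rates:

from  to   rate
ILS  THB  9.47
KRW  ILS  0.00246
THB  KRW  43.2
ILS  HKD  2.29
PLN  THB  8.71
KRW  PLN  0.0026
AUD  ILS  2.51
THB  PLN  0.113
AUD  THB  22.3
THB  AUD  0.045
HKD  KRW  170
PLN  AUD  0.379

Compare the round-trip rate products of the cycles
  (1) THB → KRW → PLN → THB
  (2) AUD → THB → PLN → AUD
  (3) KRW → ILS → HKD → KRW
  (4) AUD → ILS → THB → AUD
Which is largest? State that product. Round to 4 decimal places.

(1) 43.2 × 0.0026 × 8.71 = 0.97831
(2) 22.3 × 0.113 × 0.379 = 0.95504
(3) 0.00246 × 2.29 × 170 = 0.95768
(4) 2.51 × 9.47 × 0.045 = 1.06964
Highest is cycle (4) at 1.0696 (>1, arbitrage).

1.0696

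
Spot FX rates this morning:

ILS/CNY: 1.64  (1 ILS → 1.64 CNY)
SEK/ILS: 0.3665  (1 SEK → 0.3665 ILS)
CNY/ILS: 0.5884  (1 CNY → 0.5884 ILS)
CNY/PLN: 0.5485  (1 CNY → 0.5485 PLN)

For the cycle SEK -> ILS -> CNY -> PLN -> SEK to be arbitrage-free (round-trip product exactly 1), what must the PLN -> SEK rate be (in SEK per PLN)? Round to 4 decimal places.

Known legs of the cycle: 0.3665 × 1.64 × 0.5485 = 0.32968141
For no arbitrage the full-cycle product must be 1, so the missing rate is 1 / 0.32968141 ≈ 3.033231.

3.0332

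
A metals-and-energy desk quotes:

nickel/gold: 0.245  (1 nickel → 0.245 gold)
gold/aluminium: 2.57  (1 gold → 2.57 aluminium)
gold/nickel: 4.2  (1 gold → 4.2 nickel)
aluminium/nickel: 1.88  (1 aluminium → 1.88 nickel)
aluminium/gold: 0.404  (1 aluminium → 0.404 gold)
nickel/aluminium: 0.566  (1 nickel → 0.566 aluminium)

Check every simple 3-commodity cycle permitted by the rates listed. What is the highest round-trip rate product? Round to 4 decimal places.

1.1837

aluminium→nickel→gold→aluminium: 1.88 × 0.245 × 2.57 = 1.18374
aluminium→gold→nickel→aluminium: 0.404 × 4.2 × 0.566 = 0.96039
Maximum is aluminium→nickel→gold→aluminium at 1.1837; arbitrage exists.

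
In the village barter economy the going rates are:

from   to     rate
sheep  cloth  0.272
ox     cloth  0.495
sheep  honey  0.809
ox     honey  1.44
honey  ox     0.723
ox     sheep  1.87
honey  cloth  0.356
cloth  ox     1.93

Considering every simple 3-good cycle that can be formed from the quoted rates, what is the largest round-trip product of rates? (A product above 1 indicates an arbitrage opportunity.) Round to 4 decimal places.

1.0938

sheep→honey→ox→sheep: 0.809 × 0.723 × 1.87 = 1.09378
honey→cloth→ox→honey: 0.356 × 1.93 × 1.44 = 0.98940
sheep→cloth→ox→sheep: 0.272 × 1.93 × 1.87 = 0.98168
Maximum is sheep→honey→ox→sheep at 1.0938; arbitrage exists.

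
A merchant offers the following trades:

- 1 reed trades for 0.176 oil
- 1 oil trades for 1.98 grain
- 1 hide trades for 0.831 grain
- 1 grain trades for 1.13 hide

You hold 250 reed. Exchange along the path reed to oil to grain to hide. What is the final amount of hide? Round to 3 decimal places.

250 reed × 0.176 = 44 oil
44 oil × 1.98 = 87.12 grain
87.12 grain × 1.13 = 98.4456 hide

98.446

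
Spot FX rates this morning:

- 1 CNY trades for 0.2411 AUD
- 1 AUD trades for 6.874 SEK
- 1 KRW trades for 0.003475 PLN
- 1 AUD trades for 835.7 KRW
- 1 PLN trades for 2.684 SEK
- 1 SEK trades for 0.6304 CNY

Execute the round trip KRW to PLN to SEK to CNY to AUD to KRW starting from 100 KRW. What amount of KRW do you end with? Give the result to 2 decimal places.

100 KRW × 0.003475 = 0.3475 PLN
0.3475 PLN × 2.684 = 0.93269 SEK
0.93269 SEK × 0.6304 = 0.587967776 CNY
0.587967776 CNY × 0.2411 = 0.1417590307936 AUD
0.1417590307936 AUD × 835.7 = 118.46802203421152 KRW

118.47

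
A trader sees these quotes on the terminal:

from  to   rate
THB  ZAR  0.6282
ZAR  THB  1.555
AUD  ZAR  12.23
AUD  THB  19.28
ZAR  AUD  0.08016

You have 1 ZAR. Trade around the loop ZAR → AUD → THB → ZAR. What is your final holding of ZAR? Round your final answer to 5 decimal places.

0.97087

1 ZAR × 0.08016 = 0.08016 AUD
0.08016 AUD × 19.28 = 1.5454848 THB
1.5454848 THB × 0.6282 = 0.97087355136 ZAR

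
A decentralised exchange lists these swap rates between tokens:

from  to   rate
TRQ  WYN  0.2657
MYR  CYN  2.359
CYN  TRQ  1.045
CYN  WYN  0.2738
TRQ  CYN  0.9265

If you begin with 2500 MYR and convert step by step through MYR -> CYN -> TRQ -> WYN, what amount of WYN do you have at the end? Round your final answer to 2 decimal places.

2500 MYR × 2.359 = 5897.5 CYN
5897.5 CYN × 1.045 = 6162.8875 TRQ
6162.8875 TRQ × 0.2657 = 1637.47920875 WYN

1637.48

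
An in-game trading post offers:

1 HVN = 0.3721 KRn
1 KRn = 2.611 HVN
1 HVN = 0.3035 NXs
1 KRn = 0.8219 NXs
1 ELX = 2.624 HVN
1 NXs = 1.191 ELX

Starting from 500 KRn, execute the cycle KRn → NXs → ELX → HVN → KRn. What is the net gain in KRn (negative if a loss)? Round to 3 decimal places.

500 KRn × 0.8219 = 410.95 NXs
410.95 NXs × 1.191 = 489.44145 ELX
489.44145 ELX × 2.624 = 1284.2943648 HVN
1284.2943648 HVN × 0.3721 = 477.88593314208 KRn
Net change: 477.88593314208 − 500 = -22.11406685792 KRn

-22.114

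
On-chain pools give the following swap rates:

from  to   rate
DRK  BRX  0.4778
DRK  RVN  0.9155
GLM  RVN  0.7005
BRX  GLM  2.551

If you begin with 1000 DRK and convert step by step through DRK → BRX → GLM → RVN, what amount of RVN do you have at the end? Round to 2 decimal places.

853.82

1000 DRK × 0.4778 = 477.8 BRX
477.8 BRX × 2.551 = 1218.8678 GLM
1218.8678 GLM × 0.7005 = 853.8168939 RVN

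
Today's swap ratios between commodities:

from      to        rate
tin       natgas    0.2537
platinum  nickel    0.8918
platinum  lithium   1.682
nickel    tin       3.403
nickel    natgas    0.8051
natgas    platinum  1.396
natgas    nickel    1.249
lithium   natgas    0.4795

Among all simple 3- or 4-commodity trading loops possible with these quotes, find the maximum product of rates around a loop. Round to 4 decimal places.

natgas→platinum→lithium→natgas: 1.396 × 1.682 × 0.4795 = 1.12590
natgas→nickel→tin→natgas: 1.249 × 3.403 × 0.2537 = 1.07831
natgas→platinum→nickel→tin→natgas: 1.396 × 0.8918 × 3.403 × 0.2537 = 1.07482
natgas→platinum→nickel→natgas: 1.396 × 0.8918 × 0.8051 = 1.00231
Maximum is natgas→platinum→lithium→natgas at 1.1259; arbitrage exists.

1.1259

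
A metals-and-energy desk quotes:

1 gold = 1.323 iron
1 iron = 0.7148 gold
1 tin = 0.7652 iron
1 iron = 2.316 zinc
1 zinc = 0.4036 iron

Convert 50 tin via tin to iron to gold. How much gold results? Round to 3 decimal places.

27.348

50 tin × 0.7652 = 38.26 iron
38.26 iron × 0.7148 = 27.348248 gold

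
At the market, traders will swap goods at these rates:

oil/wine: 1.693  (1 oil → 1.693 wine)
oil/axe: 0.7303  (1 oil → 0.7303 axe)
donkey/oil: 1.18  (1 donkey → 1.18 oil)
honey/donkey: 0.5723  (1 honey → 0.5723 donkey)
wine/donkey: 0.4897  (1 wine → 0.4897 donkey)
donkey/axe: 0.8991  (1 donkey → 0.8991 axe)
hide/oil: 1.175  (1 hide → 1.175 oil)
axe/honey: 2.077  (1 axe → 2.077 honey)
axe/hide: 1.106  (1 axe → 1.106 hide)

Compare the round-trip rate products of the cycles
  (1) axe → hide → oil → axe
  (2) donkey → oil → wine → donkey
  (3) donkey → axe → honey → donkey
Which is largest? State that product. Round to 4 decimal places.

(1) 1.106 × 1.175 × 0.7303 = 0.94906
(2) 1.18 × 1.693 × 0.4897 = 0.97829
(3) 0.8991 × 2.077 × 0.5723 = 1.06873
Highest is cycle (3) at 1.0687 (>1, arbitrage).

1.0687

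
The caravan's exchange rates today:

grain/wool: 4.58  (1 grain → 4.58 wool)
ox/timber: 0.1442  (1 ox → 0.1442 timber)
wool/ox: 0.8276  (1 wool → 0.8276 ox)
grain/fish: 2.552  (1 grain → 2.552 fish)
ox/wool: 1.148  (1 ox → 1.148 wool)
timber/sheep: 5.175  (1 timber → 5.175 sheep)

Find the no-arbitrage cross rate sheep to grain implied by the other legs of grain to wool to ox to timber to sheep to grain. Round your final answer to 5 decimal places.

0.35354

Known legs of the cycle: 4.58 × 0.8276 × 0.1442 × 5.175 = 2.82853511388
For no arbitrage the full-cycle product must be 1, so the missing rate is 1 / 2.82853511388 ≈ 0.3535399.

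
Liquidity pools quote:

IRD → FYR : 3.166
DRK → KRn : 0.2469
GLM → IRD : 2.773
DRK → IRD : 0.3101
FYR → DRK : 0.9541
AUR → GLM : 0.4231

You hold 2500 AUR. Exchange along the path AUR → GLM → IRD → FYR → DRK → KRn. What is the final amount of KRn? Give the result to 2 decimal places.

2187.55

2500 AUR × 0.4231 = 1057.75 GLM
1057.75 GLM × 2.773 = 2933.14075 IRD
2933.14075 IRD × 3.166 = 9286.3236145 FYR
9286.3236145 FYR × 0.9541 = 8860.08136059445 DRK
8860.08136059445 DRK × 0.2469 = 2187.554087930769705 KRn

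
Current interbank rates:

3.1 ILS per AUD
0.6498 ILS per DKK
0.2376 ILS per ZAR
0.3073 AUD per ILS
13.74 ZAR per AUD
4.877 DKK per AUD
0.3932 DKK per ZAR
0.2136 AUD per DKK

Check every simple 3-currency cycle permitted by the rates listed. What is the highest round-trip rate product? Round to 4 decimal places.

DKK→AUD→ZAR→DKK: 0.2136 × 13.74 × 0.3932 = 1.15399
AUD→ZAR→ILS→AUD: 13.74 × 0.2376 × 0.3073 = 1.00322
DKK→ILS→AUD→DKK: 0.6498 × 0.3073 × 4.877 = 0.97386
Maximum is DKK→AUD→ZAR→DKK at 1.1540; arbitrage exists.

1.1540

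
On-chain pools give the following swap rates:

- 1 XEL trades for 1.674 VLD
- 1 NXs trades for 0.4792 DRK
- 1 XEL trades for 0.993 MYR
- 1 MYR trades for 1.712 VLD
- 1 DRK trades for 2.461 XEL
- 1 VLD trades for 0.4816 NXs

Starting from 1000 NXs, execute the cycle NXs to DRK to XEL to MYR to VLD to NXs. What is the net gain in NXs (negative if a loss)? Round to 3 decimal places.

-34.465

1000 NXs × 0.4792 = 479.2 DRK
479.2 DRK × 2.461 = 1179.3112 XEL
1179.3112 XEL × 0.993 = 1171.0560216 MYR
1171.0560216 MYR × 1.712 = 2004.8479089792 VLD
2004.8479089792 VLD × 0.4816 = 965.53475296438272 NXs
Net change: 965.53475296438272 − 1000 = -34.46524703561728 NXs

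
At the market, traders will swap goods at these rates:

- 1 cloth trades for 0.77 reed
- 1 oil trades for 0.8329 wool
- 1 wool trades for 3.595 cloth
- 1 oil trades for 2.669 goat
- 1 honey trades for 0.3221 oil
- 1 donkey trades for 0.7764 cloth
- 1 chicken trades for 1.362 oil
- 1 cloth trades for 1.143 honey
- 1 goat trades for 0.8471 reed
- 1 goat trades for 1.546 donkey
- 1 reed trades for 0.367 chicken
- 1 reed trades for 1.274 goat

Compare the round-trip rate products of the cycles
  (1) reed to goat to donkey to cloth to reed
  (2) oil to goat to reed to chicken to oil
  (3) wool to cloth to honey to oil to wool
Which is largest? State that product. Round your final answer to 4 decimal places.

(1) 1.274 × 1.546 × 0.7764 × 0.77 = 1.17748
(2) 2.669 × 0.8471 × 0.367 × 1.362 = 1.13012
(3) 3.595 × 1.143 × 0.3221 × 0.8329 = 1.10237
Highest is cycle (1) at 1.1775 (>1, arbitrage).

1.1775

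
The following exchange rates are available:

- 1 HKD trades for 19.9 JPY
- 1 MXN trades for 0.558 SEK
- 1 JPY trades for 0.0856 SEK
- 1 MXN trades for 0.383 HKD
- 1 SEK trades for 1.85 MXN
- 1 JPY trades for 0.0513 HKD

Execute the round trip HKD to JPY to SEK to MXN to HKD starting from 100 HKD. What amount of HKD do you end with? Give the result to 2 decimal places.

120.70

100 HKD × 19.9 = 1990 JPY
1990 JPY × 0.0856 = 170.344 SEK
170.344 SEK × 1.85 = 315.1364 MXN
315.1364 MXN × 0.383 = 120.6972412 HKD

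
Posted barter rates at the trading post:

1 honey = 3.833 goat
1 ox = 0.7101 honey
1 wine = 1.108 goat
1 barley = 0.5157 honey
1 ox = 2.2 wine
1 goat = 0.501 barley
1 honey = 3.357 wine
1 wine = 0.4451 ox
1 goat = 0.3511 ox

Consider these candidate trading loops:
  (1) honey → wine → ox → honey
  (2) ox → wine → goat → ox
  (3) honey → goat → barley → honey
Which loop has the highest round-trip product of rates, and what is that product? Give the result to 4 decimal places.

(1) 3.357 × 0.4451 × 0.7101 = 1.06103
(2) 2.2 × 1.108 × 0.3511 = 0.85584
(3) 3.833 × 0.501 × 0.5157 = 0.99032
Highest is cycle (1) at 1.0610 (>1, arbitrage).

1.0610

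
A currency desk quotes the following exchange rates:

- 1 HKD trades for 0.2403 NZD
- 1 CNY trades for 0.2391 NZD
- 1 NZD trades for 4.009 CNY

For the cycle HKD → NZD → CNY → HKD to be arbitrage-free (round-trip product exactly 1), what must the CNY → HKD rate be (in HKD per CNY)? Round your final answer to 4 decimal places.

Known legs of the cycle: 0.2403 × 4.009 = 0.9633627
For no arbitrage the full-cycle product must be 1, so the missing rate is 1 / 0.9633627 ≈ 1.038031.

1.0380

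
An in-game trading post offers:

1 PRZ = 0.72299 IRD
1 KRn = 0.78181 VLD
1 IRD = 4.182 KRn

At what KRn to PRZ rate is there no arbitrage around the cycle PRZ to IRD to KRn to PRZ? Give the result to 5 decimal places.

0.33074

Known legs of the cycle: 0.72299 × 4.182 = 3.02354418
For no arbitrage the full-cycle product must be 1, so the missing rate is 1 / 3.02354418 ≈ 0.3307377.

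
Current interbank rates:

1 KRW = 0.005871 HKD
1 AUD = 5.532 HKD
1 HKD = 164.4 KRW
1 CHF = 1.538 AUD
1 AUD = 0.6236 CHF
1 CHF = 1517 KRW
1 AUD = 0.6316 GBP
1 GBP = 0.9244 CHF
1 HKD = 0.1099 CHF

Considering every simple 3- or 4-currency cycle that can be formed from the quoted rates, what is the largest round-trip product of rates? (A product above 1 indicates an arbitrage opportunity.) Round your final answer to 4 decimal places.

CHF→KRW→HKD→CHF: 1517 × 0.005871 × 0.1099 = 0.97880
CHF→AUD→HKD→CHF: 1.538 × 5.532 × 0.1099 = 0.93505
CHF→AUD→GBP→CHF: 1.538 × 0.6316 × 0.9244 = 0.89796
Maximum is CHF→KRW→HKD→CHF at 0.9788; no arbitrage — every cycle loses value.

0.9788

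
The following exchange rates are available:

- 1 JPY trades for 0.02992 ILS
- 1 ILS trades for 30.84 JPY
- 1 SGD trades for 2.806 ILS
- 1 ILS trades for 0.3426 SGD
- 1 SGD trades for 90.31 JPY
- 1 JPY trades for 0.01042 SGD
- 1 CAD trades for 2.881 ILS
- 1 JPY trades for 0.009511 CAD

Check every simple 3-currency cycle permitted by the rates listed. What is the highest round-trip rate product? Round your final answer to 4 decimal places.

0.9257

JPY→ILS→SGD→JPY: 0.02992 × 0.3426 × 90.31 = 0.92573
JPY→SGD→ILS→JPY: 0.01042 × 2.806 × 30.84 = 0.90172
JPY→CAD→ILS→JPY: 0.009511 × 2.881 × 30.84 = 0.84505
Maximum is JPY→ILS→SGD→JPY at 0.9257; no arbitrage — every cycle loses value.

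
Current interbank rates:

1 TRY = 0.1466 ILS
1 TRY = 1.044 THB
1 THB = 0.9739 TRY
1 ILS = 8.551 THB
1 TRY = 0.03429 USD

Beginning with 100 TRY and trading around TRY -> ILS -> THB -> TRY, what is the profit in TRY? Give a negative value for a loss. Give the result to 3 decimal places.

22.086

100 TRY × 0.1466 = 14.66 ILS
14.66 ILS × 8.551 = 125.35766 THB
125.35766 THB × 0.9739 = 122.085825074 TRY
Net change: 122.085825074 − 100 = 22.085825074 TRY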